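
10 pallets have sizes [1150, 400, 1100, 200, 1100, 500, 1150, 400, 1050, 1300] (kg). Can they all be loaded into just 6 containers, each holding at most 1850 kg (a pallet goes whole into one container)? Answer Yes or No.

Yes

A valid assignment using 6 containers:
  container 1: 1300 + 500 = 1800
  container 2: 1150 + 400 + 200 = 1750
  container 3: 1150 + 400 = 1550
  container 4: 1100 = 1100
  container 5: 1100 = 1100
  container 6: 1050 = 1050
Every load is within 1850 kg, so 6 containers suffice.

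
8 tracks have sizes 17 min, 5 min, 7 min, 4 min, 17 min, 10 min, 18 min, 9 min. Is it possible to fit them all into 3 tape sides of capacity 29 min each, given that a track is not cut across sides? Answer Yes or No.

No

Total = 87 min; ⌈87/29⌉ = 3.
The bound of 3 does not rule out 3, but exhaustive search shows no assignment into 3 tape sides of capacity 29 min exists — the minimum is 4.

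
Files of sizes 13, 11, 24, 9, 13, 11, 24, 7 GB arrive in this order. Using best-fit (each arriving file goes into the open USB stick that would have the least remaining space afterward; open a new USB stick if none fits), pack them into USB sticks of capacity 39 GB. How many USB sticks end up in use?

  13 → USB stick 1 (new)  [load 13/39]
  11 → USB stick 1  [load 24/39]
  24 → USB stick 2 (new)  [load 24/39]
  9 → USB stick 1  [load 33/39]
  13 → USB stick 2  [load 37/39]
  11 → USB stick 3 (new)  [load 11/39]
  24 → USB stick 3  [load 35/39]
  7 → USB stick 4 (new)  [load 7/39]
4 USB sticks opened.

4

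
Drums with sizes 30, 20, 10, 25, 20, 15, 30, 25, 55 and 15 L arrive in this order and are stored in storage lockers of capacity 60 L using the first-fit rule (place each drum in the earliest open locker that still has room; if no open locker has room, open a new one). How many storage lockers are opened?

  30 → locker 1 (new)  [load 30/60]
  20 → locker 1  [load 50/60]
  10 → locker 1  [load 60/60]
  25 → locker 2 (new)  [load 25/60]
  20 → locker 2  [load 45/60]
  15 → locker 2  [load 60/60]
  30 → locker 3 (new)  [load 30/60]
  25 → locker 3  [load 55/60]
  55 → locker 4 (new)  [load 55/60]
  15 → locker 5 (new)  [load 15/60]
5 storage lockers opened.

5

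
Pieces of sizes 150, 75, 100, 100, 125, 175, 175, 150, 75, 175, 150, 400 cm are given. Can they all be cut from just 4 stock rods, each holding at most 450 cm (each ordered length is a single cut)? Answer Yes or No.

Total = 1850 cm; ⌈1850/450⌉ = 5.
At least 5 stock rods are required, but only 4 are allowed.

No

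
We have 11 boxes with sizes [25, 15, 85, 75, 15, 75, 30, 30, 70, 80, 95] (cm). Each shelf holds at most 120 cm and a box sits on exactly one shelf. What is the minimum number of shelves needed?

Total = 95 + 85 + 80 + 75 + 75 + 70 + 30 + 30 + 25 + 15 + 15 = 595 cm.
Lower bound: ⌈595/120⌉ = 5 shelves.
Also, 6 boxes each exceed 60 cm, and no two of those can share a shelf, so at least 6 shelves are needed.
A packing using 6 shelves:
  shelf 1: 95 + 25 = 120
  shelf 2: 85 + 30 = 115
  shelf 3: 80 + 30 = 110
  shelf 4: 75 + 15 + 15 = 105
  shelf 5: 75 = 75
  shelf 6: 70 = 70
This matches the lower bound, so 6 is optimal.

6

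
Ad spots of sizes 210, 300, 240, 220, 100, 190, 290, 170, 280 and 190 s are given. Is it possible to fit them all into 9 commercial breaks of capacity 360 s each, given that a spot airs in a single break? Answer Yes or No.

Yes

A valid assignment using 8 commercial breaks:
  break 1: 300 = 300
  break 2: 290 = 290
  break 3: 280 = 280
  break 4: 240 + 100 = 340
  break 5: 220 = 220
  break 6: 210 = 210
  break 7: 190 + 170 = 360
  break 8: 190 = 190
That uses only 8 ≤ 9, so 9 commercial breaks are enough.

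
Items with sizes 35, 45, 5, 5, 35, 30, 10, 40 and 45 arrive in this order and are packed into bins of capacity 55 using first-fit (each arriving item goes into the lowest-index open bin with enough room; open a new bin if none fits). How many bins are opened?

6

  35 → bin 1 (new)  [load 35/55]
  45 → bin 2 (new)  [load 45/55]
  5 → bin 1  [load 40/55]
  5 → bin 1  [load 45/55]
  35 → bin 3 (new)  [load 35/55]
  30 → bin 4 (new)  [load 30/55]
  10 → bin 1  [load 55/55]
  40 → bin 5 (new)  [load 40/55]
  45 → bin 6 (new)  [load 45/55]
6 bins opened.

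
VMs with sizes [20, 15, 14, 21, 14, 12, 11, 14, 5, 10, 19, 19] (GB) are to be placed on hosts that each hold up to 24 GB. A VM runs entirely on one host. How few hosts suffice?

9

Total = 21 + 20 + 19 + 19 + 15 + 14 + 14 + 14 + 12 + 11 + 10 + 5 = 174 GB.
Lower bound: ⌈174/24⌉ = 8 hosts.
A packing using 9 hosts:
  host 1: 21 = 21
  host 2: 20 = 20
  host 3: 19 + 5 = 24
  host 4: 19 = 19
  host 5: 15 = 15
  host 6: 14 + 10 = 24
  host 7: 14 = 14
  host 8: 14 = 14
  host 9: 12 + 11 = 23
No arrangement into 8 hosts stays within capacity, so 9 is optimal.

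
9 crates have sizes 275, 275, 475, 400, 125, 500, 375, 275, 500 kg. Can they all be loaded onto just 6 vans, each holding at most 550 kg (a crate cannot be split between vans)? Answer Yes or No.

Total = 3200 kg; ⌈3200/550⌉ = 6.
The bound of 6 does not rule out 6, but exhaustive search shows no assignment into 6 vans of capacity 550 kg exists — the minimum is 7.

No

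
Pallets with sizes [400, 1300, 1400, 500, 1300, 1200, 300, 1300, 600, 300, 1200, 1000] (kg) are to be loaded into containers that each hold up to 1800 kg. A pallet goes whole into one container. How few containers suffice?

7

Total = 1400 + 1300 + 1300 + 1300 + 1200 + 1200 + 1000 + 600 + 500 + 400 + 300 + 300 = 10800 kg.
Lower bound: ⌈10800/1800⌉ = 6 containers.
Also, 7 pallets each exceed 900 kg, and no two of those can share a container, so at least 7 containers are needed.
A packing using 7 containers:
  container 1: 1400 + 400 = 1800
  container 2: 1300 + 500 = 1800
  container 3: 1300 + 300 = 1600
  container 4: 1300 + 300 = 1600
  container 5: 1200 + 600 = 1800
  container 6: 1200 = 1200
  container 7: 1000 = 1000
This matches the lower bound, so 7 is optimal.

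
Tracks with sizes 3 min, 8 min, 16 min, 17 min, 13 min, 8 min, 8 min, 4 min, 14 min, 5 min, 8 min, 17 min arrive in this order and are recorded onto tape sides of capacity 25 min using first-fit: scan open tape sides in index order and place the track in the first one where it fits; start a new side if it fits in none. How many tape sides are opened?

5

  3 → side 1 (new)  [load 3/25]
  8 → side 1  [load 11/25]
  16 → side 2 (new)  [load 16/25]
  17 → side 3 (new)  [load 17/25]
  13 → side 1  [load 24/25]
  8 → side 2  [load 24/25]
  8 → side 3  [load 25/25]
  4 → side 4 (new)  [load 4/25]
  14 → side 4  [load 18/25]
  5 → side 4  [load 23/25]
  8 → side 5 (new)  [load 8/25]
  17 → side 5  [load 25/25]
5 tape sides opened.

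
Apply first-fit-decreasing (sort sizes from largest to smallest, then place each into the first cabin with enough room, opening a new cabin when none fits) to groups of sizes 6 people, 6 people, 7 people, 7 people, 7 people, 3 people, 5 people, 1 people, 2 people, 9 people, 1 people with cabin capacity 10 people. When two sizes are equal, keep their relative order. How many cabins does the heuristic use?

7

Sorted descending: 9, 7, 7, 7, 6, 6, 5, 3, 2, 1, 1.
  9 → cabin 1 (new)  [load 9/10]
  7 → cabin 2 (new)  [load 7/10]
  7 → cabin 3 (new)  [load 7/10]
  7 → cabin 4 (new)  [load 7/10]
  6 → cabin 5 (new)  [load 6/10]
  6 → cabin 6 (new)  [load 6/10]
  5 → cabin 7 (new)  [load 5/10]
  3 → cabin 2  [load 10/10]
  2 → cabin 3  [load 9/10]
  1 → cabin 1  [load 10/10]
  1 → cabin 3  [load 10/10]
7 cabins opened.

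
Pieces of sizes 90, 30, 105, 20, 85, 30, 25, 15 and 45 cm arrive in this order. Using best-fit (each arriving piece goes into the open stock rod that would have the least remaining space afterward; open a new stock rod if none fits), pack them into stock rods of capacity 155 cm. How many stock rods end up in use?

  90 → stock rod 1 (new)  [load 90/155]
  30 → stock rod 1  [load 120/155]
  105 → stock rod 2 (new)  [load 105/155]
  20 → stock rod 1  [load 140/155]
  85 → stock rod 3 (new)  [load 85/155]
  30 → stock rod 2  [load 135/155]
  25 → stock rod 3  [load 110/155]
  15 → stock rod 1  [load 155/155]
  45 → stock rod 3  [load 155/155]
3 stock rods opened.

3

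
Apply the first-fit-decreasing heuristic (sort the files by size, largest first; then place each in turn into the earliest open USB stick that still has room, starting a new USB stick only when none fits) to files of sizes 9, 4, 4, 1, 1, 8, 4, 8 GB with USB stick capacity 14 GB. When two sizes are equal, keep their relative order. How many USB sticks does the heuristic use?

3

Sorted descending: 9, 8, 8, 4, 4, 4, 1, 1.
  9 → USB stick 1 (new)  [load 9/14]
  8 → USB stick 2 (new)  [load 8/14]
  8 → USB stick 3 (new)  [load 8/14]
  4 → USB stick 1  [load 13/14]
  4 → USB stick 2  [load 12/14]
  4 → USB stick 3  [load 12/14]
  1 → USB stick 1  [load 14/14]
  1 → USB stick 2  [load 13/14]
3 USB sticks opened.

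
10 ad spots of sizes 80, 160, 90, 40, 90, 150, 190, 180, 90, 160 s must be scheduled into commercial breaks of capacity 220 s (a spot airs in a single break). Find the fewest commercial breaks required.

7

Total = 190 + 180 + 160 + 160 + 150 + 90 + 90 + 90 + 80 + 40 = 1230 s.
Lower bound: ⌈1230/220⌉ = 6 commercial breaks.
A packing using 7 commercial breaks:
  break 1: 190 = 190
  break 2: 180 + 40 = 220
  break 3: 160 = 160
  break 4: 160 = 160
  break 5: 150 = 150
  break 6: 90 + 90 = 180
  break 7: 90 + 80 = 170
No arrangement into 6 commercial breaks stays within capacity, so 7 is optimal.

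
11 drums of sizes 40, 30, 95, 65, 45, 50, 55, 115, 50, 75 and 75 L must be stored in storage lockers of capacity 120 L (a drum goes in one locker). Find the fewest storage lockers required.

Total = 115 + 95 + 75 + 75 + 65 + 55 + 50 + 50 + 45 + 40 + 30 = 695 L.
Lower bound: ⌈695/120⌉ = 6 storage lockers.
A packing using 7 storage lockers:
  locker 1: 115 = 115
  locker 2: 95 = 95
  locker 3: 75 + 45 = 120
  locker 4: 75 + 40 = 115
  locker 5: 65 + 55 = 120
  locker 6: 50 + 50 = 100
  locker 7: 30 = 30
No arrangement into 6 storage lockers stays within capacity, so 7 is optimal.

7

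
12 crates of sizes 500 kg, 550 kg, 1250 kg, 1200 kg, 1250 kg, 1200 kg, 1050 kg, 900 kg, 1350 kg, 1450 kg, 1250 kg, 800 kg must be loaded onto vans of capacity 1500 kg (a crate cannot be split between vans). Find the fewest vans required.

10

Total = 1450 + 1350 + 1250 + 1250 + 1250 + 1200 + 1200 + 1050 + 900 + 800 + 550 + 500 = 12750 kg.
Lower bound: ⌈12750/1500⌉ = 9 vans.
Also, 10 crates each exceed 750 kg, and no two of those can share a van, so at least 10 vans are needed.
A packing using 10 vans:
  van 1: 1450 = 1450
  van 2: 1350 = 1350
  van 3: 1250 = 1250
  van 4: 1250 = 1250
  van 5: 1250 = 1250
  van 6: 1200 = 1200
  van 7: 1200 = 1200
  van 8: 1050 = 1050
  van 9: 900 + 550 = 1450
  van 10: 800 + 500 = 1300
This matches the lower bound, so 10 is optimal.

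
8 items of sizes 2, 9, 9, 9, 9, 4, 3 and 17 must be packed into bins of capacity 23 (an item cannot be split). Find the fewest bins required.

Total = 17 + 9 + 9 + 9 + 9 + 4 + 3 + 2 = 62.
Lower bound: ⌈62/23⌉ = 3 bins.
A packing using 3 bins:
  bin 1: 17 + 4 + 2 = 23
  bin 2: 9 + 9 + 3 = 21
  bin 3: 9 + 9 = 18
This matches the lower bound, so 3 is optimal.

3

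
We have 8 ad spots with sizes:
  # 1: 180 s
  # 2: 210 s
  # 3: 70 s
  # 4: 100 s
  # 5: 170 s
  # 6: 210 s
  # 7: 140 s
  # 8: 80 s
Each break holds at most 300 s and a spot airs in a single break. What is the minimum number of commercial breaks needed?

5

Total = 210 + 210 + 180 + 170 + 140 + 100 + 80 + 70 = 1160 s.
Lower bound: ⌈1160/300⌉ = 4 commercial breaks.
A packing using 5 commercial breaks:
  break 1: 210 + 80 = 290
  break 2: 210 + 70 = 280
  break 3: 180 + 100 = 280
  break 4: 170 = 170
  break 5: 140 = 140
No arrangement into 4 commercial breaks stays within capacity, so 5 is optimal.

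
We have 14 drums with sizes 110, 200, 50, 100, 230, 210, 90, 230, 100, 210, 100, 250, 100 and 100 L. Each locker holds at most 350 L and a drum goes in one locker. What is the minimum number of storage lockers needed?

7

Total = 250 + 230 + 230 + 210 + 210 + 200 + 110 + 100 + 100 + 100 + 100 + 100 + 90 + 50 = 2080 L.
Lower bound: ⌈2080/350⌉ = 6 storage lockers.
A packing using 7 storage lockers:
  locker 1: 250 + 100 = 350
  locker 2: 230 + 110 = 340
  locker 3: 230 + 100 = 330
  locker 4: 210 + 100 = 310
  locker 5: 210 + 100 = 310
  locker 6: 200 + 100 + 50 = 350
  locker 7: 90 = 90
No arrangement into 6 storage lockers stays within capacity, so 7 is optimal.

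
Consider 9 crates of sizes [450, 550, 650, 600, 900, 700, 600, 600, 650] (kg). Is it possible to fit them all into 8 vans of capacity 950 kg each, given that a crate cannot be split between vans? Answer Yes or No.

No

Total = 5700 kg; ⌈5700/950⌉ = 6.
8 crates each exceed half the capacity and cannot share a van, forcing at least 8 vans.
The bound of 8 does not rule out 8, but exhaustive search shows no assignment into 8 vans of capacity 950 kg exists — the minimum is 9.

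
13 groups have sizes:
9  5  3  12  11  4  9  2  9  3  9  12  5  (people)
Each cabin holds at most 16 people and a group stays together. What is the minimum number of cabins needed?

Total = 12 + 12 + 11 + 9 + 9 + 9 + 9 + 5 + 5 + 4 + 3 + 3 + 2 = 93 people.
Lower bound: ⌈93/16⌉ = 6 cabins.
Also, 7 groups each exceed 8 people, and no two of those can share a cabin, so at least 7 cabins are needed.
A packing using 7 cabins:
  cabin 1: 12 + 4 = 16
  cabin 2: 12 + 3 = 15
  cabin 3: 11 + 5 = 16
  cabin 4: 9 + 5 + 2 = 16
  cabin 5: 9 + 3 = 12
  cabin 6: 9 = 9
  cabin 7: 9 = 9
This matches the lower bound, so 7 is optimal.

7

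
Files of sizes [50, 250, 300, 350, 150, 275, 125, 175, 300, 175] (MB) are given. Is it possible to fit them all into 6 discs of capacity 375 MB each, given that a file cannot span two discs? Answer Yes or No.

Total = 2150 MB; ⌈2150/375⌉ = 6.
The bound of 6 does not rule out 6, but exhaustive search shows no assignment into 6 discs of capacity 375 MB exists — the minimum is 7.

No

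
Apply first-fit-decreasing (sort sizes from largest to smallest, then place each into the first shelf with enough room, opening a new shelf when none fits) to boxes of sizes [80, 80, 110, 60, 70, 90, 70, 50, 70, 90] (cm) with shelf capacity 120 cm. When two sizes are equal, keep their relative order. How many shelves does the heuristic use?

Sorted descending: 110, 90, 90, 80, 80, 70, 70, 70, 60, 50.
  110 → shelf 1 (new)  [load 110/120]
  90 → shelf 2 (new)  [load 90/120]
  90 → shelf 3 (new)  [load 90/120]
  80 → shelf 4 (new)  [load 80/120]
  80 → shelf 5 (new)  [load 80/120]
  70 → shelf 6 (new)  [load 70/120]
  70 → shelf 7 (new)  [load 70/120]
  70 → shelf 8 (new)  [load 70/120]
  60 → shelf 9 (new)  [load 60/120]
  50 → shelf 6  [load 120/120]
9 shelves opened.

9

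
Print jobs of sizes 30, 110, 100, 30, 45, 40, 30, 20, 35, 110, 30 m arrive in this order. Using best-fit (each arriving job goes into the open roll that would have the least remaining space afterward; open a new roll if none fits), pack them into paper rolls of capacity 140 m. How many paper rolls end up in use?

5

  30 → roll 1 (new)  [load 30/140]
  110 → roll 1  [load 140/140]
  100 → roll 2 (new)  [load 100/140]
  30 → roll 2  [load 130/140]
  45 → roll 3 (new)  [load 45/140]
  40 → roll 3  [load 85/140]
  30 → roll 3  [load 115/140]
  20 → roll 3  [load 135/140]
  35 → roll 4 (new)  [load 35/140]
  110 → roll 5 (new)  [load 110/140]
  30 → roll 5  [load 140/140]
5 paper rolls opened.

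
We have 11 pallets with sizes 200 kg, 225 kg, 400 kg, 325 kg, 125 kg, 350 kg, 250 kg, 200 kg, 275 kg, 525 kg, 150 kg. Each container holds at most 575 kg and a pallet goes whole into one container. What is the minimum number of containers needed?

6

Total = 525 + 400 + 350 + 325 + 275 + 250 + 225 + 200 + 200 + 150 + 125 = 3025 kg.
Lower bound: ⌈3025/575⌉ = 6 containers.
A packing using 6 containers:
  container 1: 525 = 525
  container 2: 400 + 150 = 550
  container 3: 350 + 225 = 575
  container 4: 325 + 250 = 575
  container 5: 275 + 200 = 475
  container 6: 200 + 125 = 325
This matches the lower bound, so 6 is optimal.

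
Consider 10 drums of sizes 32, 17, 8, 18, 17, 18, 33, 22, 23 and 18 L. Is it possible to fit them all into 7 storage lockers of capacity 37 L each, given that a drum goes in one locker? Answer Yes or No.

A valid assignment using 7 storage lockers:
  locker 1: 33 = 33
  locker 2: 32 = 32
  locker 3: 23 + 8 = 31
  locker 4: 22 = 22
  locker 5: 18 + 18 = 36
  locker 6: 18 + 17 = 35
  locker 7: 17 = 17
Every load is within 37 L, so 7 storage lockers suffice.

Yes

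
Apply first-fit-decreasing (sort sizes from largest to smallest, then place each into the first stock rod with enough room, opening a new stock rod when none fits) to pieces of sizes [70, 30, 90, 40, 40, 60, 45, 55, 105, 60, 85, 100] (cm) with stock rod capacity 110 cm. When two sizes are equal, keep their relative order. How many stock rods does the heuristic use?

Sorted descending: 105, 100, 90, 85, 70, 60, 60, 55, 45, 40, 40, 30.
  105 → stock rod 1 (new)  [load 105/110]
  100 → stock rod 2 (new)  [load 100/110]
  90 → stock rod 3 (new)  [load 90/110]
  85 → stock rod 4 (new)  [load 85/110]
  70 → stock rod 5 (new)  [load 70/110]
  60 → stock rod 6 (new)  [load 60/110]
  60 → stock rod 7 (new)  [load 60/110]
  55 → stock rod 8 (new)  [load 55/110]
  45 → stock rod 6  [load 105/110]
  40 → stock rod 5  [load 110/110]
  40 → stock rod 7  [load 100/110]
  30 → stock rod 8  [load 85/110]
8 stock rods opened.

8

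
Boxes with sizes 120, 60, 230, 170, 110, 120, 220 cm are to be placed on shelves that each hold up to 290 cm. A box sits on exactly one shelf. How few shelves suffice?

Total = 230 + 220 + 170 + 120 + 120 + 110 + 60 = 1030 cm.
Lower bound: ⌈1030/290⌉ = 4 shelves.
A packing using 4 shelves:
  shelf 1: 230 + 60 = 290
  shelf 2: 220 = 220
  shelf 3: 170 + 120 = 290
  shelf 4: 120 + 110 = 230
This matches the lower bound, so 4 is optimal.

4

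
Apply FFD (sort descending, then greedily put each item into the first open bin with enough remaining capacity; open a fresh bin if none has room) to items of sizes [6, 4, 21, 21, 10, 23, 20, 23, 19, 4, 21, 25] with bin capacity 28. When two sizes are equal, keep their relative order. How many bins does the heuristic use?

Sorted descending: 25, 23, 23, 21, 21, 21, 20, 19, 10, 6, 4, 4.
  25 → bin 1 (new)  [load 25/28]
  23 → bin 2 (new)  [load 23/28]
  23 → bin 3 (new)  [load 23/28]
  21 → bin 4 (new)  [load 21/28]
  21 → bin 5 (new)  [load 21/28]
  21 → bin 6 (new)  [load 21/28]
  20 → bin 7 (new)  [load 20/28]
  19 → bin 8 (new)  [load 19/28]
  10 → bin 9 (new)  [load 10/28]
  6 → bin 4  [load 27/28]
  4 → bin 2  [load 27/28]
  4 → bin 3  [load 27/28]
9 bins opened.

9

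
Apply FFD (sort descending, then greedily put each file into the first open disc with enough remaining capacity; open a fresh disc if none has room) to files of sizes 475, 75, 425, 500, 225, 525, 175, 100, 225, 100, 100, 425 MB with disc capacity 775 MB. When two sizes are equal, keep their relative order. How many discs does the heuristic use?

Sorted descending: 525, 500, 475, 425, 425, 225, 225, 175, 100, 100, 100, 75.
  525 → disc 1 (new)  [load 525/775]
  500 → disc 2 (new)  [load 500/775]
  475 → disc 3 (new)  [load 475/775]
  425 → disc 4 (new)  [load 425/775]
  425 → disc 5 (new)  [load 425/775]
  225 → disc 1  [load 750/775]
  225 → disc 2  [load 725/775]
  175 → disc 3  [load 650/775]
  100 → disc 3  [load 750/775]
  100 → disc 4  [load 525/775]
  100 → disc 4  [load 625/775]
  75 → disc 4  [load 700/775]
5 discs opened.

5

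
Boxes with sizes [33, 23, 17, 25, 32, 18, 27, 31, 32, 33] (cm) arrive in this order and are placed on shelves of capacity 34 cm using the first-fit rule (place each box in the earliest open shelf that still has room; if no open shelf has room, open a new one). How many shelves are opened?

  33 → shelf 1 (new)  [load 33/34]
  23 → shelf 2 (new)  [load 23/34]
  17 → shelf 3 (new)  [load 17/34]
  25 → shelf 4 (new)  [load 25/34]
  32 → shelf 5 (new)  [load 32/34]
  18 → shelf 6 (new)  [load 18/34]
  27 → shelf 7 (new)  [load 27/34]
  31 → shelf 8 (new)  [load 31/34]
  32 → shelf 9 (new)  [load 32/34]
  33 → shelf 10 (new)  [load 33/34]
10 shelves opened.

10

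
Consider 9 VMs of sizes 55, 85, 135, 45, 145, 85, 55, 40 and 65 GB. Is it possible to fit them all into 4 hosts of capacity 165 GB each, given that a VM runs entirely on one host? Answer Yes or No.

Total = 710 GB; ⌈710/165⌉ = 5.
At least 5 hosts are required, but only 4 are allowed.

No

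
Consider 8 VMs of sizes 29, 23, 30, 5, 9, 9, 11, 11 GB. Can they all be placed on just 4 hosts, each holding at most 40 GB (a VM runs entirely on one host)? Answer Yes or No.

Yes

A valid assignment using 4 hosts:
  host 1: 30 + 9 = 39
  host 2: 29 + 11 = 40
  host 3: 23 + 11 + 5 = 39
  host 4: 9 = 9
Every load is within 40 GB, so 4 hosts suffice.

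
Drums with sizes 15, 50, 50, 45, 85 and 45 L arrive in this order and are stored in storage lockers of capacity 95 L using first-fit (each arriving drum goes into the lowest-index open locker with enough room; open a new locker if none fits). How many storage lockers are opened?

  15 → locker 1 (new)  [load 15/95]
  50 → locker 1  [load 65/95]
  50 → locker 2 (new)  [load 50/95]
  45 → locker 2  [load 95/95]
  85 → locker 3 (new)  [load 85/95]
  45 → locker 4 (new)  [load 45/95]
4 storage lockers opened.

4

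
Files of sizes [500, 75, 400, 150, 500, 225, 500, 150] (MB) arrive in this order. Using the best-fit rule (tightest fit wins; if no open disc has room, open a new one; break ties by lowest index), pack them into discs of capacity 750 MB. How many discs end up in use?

4

  500 → disc 1 (new)  [load 500/750]
  75 → disc 1  [load 575/750]
  400 → disc 2 (new)  [load 400/750]
  150 → disc 1  [load 725/750]
  500 → disc 3 (new)  [load 500/750]
  225 → disc 3  [load 725/750]
  500 → disc 4 (new)  [load 500/750]
  150 → disc 4  [load 650/750]
4 discs opened.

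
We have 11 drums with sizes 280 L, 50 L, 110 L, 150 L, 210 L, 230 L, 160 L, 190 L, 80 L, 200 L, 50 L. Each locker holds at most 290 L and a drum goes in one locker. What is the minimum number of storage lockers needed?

Total = 280 + 230 + 210 + 200 + 190 + 160 + 150 + 110 + 80 + 50 + 50 = 1710 L.
Lower bound: ⌈1710/290⌉ = 6 storage lockers.
Also, 7 drums each exceed 145 L, and no two of those can share a locker, so at least 7 storage lockers are needed.
A packing using 7 storage lockers:
  locker 1: 280 = 280
  locker 2: 230 + 50 = 280
  locker 3: 210 + 80 = 290
  locker 4: 200 + 50 = 250
  locker 5: 190 = 190
  locker 6: 160 + 110 = 270
  locker 7: 150 = 150
This matches the lower bound, so 7 is optimal.

7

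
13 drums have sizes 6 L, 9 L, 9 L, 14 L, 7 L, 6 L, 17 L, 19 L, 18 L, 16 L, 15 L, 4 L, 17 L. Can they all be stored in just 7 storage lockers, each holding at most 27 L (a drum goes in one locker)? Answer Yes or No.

A valid assignment using 7 storage lockers:
  locker 1: 19 + 7 = 26
  locker 2: 18 + 9 = 27
  locker 3: 17 + 9 = 26
  locker 4: 17 + 6 + 4 = 27
  locker 5: 16 + 6 = 22
  locker 6: 15 = 15
  locker 7: 14 = 14
Every load is within 27 L, so 7 storage lockers suffice.

Yes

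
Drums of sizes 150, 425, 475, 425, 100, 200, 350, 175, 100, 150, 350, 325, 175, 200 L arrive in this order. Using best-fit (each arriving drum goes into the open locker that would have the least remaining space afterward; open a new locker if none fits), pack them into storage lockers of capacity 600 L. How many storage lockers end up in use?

  150 → locker 1 (new)  [load 150/600]
  425 → locker 1  [load 575/600]
  475 → locker 2 (new)  [load 475/600]
  425 → locker 3 (new)  [load 425/600]
  100 → locker 2  [load 575/600]
  200 → locker 4 (new)  [load 200/600]
  350 → locker 4  [load 550/600]
  175 → locker 3  [load 600/600]
  100 → locker 5 (new)  [load 100/600]
  150 → locker 5  [load 250/600]
  350 → locker 5  [load 600/600]
  325 → locker 6 (new)  [load 325/600]
  175 → locker 6  [load 500/600]
  200 → locker 7 (new)  [load 200/600]
7 storage lockers opened.

7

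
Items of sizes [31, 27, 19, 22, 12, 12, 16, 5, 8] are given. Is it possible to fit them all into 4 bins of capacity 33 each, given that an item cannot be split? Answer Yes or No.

Total = 152; ⌈152/33⌉ = 5.
At least 5 bins are required, but only 4 are allowed.

No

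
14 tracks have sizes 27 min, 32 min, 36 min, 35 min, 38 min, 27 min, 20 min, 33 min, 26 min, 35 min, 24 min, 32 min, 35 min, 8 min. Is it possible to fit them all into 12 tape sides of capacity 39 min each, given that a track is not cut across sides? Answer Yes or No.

No

Total = 408 min; ⌈408/39⌉ = 11.
13 tracks each exceed half the capacity and cannot share a side, forcing at least 13 tape sides.
At least 13 tape sides are required, but only 12 are allowed.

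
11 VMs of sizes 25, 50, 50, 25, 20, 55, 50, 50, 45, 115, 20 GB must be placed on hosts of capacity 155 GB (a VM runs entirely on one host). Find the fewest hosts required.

Total = 115 + 55 + 50 + 50 + 50 + 50 + 45 + 25 + 25 + 20 + 20 = 505 GB.
Lower bound: ⌈505/155⌉ = 4 hosts.
A packing using 4 hosts:
  host 1: 115 + 25 = 140
  host 2: 55 + 50 + 50 = 155
  host 3: 50 + 50 + 45 = 145
  host 4: 25 + 20 + 20 = 65
This matches the lower bound, so 4 is optimal.

4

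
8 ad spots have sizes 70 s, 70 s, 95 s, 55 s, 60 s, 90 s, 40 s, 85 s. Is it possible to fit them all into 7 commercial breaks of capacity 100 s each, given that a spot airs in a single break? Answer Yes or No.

A valid assignment using 7 commercial breaks:
  break 1: 95 = 95
  break 2: 90 = 90
  break 3: 85 = 85
  break 4: 70 = 70
  break 5: 70 = 70
  break 6: 60 + 40 = 100
  break 7: 55 = 55
Every load is within 100 s, so 7 commercial breaks suffice.

Yes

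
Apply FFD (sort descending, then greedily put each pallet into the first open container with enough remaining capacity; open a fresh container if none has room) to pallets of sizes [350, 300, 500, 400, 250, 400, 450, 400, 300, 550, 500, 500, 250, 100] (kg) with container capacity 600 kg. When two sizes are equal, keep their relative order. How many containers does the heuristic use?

Sorted descending: 550, 500, 500, 500, 450, 400, 400, 400, 350, 300, 300, 250, 250, 100.
  550 → container 1 (new)  [load 550/600]
  500 → container 2 (new)  [load 500/600]
  500 → container 3 (new)  [load 500/600]
  500 → container 4 (new)  [load 500/600]
  450 → container 5 (new)  [load 450/600]
  400 → container 6 (new)  [load 400/600]
  400 → container 7 (new)  [load 400/600]
  400 → container 8 (new)  [load 400/600]
  350 → container 9 (new)  [load 350/600]
  300 → container 10 (new)  [load 300/600]
  300 → container 10  [load 600/600]
  250 → container 9  [load 600/600]
  250 → container 11 (new)  [load 250/600]
  100 → container 2  [load 600/600]
11 containers opened.

11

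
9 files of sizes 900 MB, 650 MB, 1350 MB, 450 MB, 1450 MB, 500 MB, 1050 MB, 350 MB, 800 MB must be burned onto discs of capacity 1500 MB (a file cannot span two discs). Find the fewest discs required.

6

Total = 1450 + 1350 + 1050 + 900 + 800 + 650 + 500 + 450 + 350 = 7500 MB.
Lower bound: ⌈7500/1500⌉ = 5 discs.
A packing using 6 discs:
  disc 1: 1450 = 1450
  disc 2: 1350 = 1350
  disc 3: 1050 + 450 = 1500
  disc 4: 900 + 500 = 1400
  disc 5: 800 + 650 = 1450
  disc 6: 350 = 350
No arrangement into 5 discs stays within capacity, so 6 is optimal.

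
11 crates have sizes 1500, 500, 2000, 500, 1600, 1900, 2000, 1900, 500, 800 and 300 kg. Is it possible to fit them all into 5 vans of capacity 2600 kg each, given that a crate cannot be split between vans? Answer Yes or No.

Total = 13500 kg; ⌈13500/2600⌉ = 6.
At least 6 vans are required, but only 5 are allowed.

No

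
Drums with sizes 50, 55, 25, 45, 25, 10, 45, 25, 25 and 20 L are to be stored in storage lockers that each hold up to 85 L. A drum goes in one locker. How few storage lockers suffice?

Total = 55 + 50 + 45 + 45 + 25 + 25 + 25 + 25 + 20 + 10 = 325 L.
Lower bound: ⌈325/85⌉ = 4 storage lockers.
A packing using 5 storage lockers:
  locker 1: 55 + 25 = 80
  locker 2: 50 + 25 + 10 = 85
  locker 3: 45 + 25 = 70
  locker 4: 45 + 25 = 70
  locker 5: 20 = 20
No arrangement into 4 storage lockers stays within capacity, so 5 is optimal.

5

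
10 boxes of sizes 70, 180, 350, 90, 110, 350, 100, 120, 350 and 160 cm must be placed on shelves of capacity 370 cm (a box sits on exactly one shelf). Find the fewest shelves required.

6

Total = 350 + 350 + 350 + 180 + 160 + 120 + 110 + 100 + 90 + 70 = 1880 cm.
Lower bound: ⌈1880/370⌉ = 6 shelves.
A packing using 6 shelves:
  shelf 1: 350 = 350
  shelf 2: 350 = 350
  shelf 3: 350 = 350
  shelf 4: 180 + 160 = 340
  shelf 5: 120 + 110 + 100 = 330
  shelf 6: 90 + 70 = 160
This matches the lower bound, so 6 is optimal.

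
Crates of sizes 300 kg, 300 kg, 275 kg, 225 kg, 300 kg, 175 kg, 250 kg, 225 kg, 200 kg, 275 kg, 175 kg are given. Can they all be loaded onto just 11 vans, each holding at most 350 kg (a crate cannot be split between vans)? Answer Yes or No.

Yes

A valid assignment using 10 vans:
  van 1: 300 = 300
  van 2: 300 = 300
  van 3: 300 = 300
  van 4: 275 = 275
  van 5: 275 = 275
  van 6: 250 = 250
  van 7: 225 = 225
  van 8: 225 = 225
  van 9: 200 = 200
  van 10: 175 + 175 = 350
That uses only 10 ≤ 11, so 11 vans are enough.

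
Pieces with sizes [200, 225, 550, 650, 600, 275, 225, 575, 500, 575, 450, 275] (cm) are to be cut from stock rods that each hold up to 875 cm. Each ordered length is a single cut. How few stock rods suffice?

7

Total = 650 + 600 + 575 + 575 + 550 + 500 + 450 + 275 + 275 + 225 + 225 + 200 = 5100 cm.
Lower bound: ⌈5100/875⌉ = 6 stock rods.
Also, 7 pieces each exceed 875/2 cm, and no two of those can share a stock rod, so at least 7 stock rods are needed.
A packing using 7 stock rods:
  stock rod 1: 650 + 225 = 875
  stock rod 2: 600 + 275 = 875
  stock rod 3: 575 + 275 = 850
  stock rod 4: 575 + 225 = 800
  stock rod 5: 550 + 200 = 750
  stock rod 6: 500 = 500
  stock rod 7: 450 = 450
This matches the lower bound, so 7 is optimal.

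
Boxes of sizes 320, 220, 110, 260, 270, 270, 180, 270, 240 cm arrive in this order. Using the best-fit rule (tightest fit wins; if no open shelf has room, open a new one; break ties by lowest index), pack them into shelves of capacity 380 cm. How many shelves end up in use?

  320 → shelf 1 (new)  [load 320/380]
  220 → shelf 2 (new)  [load 220/380]
  110 → shelf 2  [load 330/380]
  260 → shelf 3 (new)  [load 260/380]
  270 → shelf 4 (new)  [load 270/380]
  270 → shelf 5 (new)  [load 270/380]
  180 → shelf 6 (new)  [load 180/380]
  270 → shelf 7 (new)  [load 270/380]
  240 → shelf 8 (new)  [load 240/380]
8 shelves opened.

8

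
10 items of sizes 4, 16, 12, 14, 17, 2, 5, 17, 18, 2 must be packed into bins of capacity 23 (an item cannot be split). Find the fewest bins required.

Total = 18 + 17 + 17 + 16 + 14 + 12 + 5 + 4 + 2 + 2 = 107.
Lower bound: ⌈107/23⌉ = 5 bins.
Also, 6 items each exceed 23/2, and no two of those can share a bin, so at least 6 bins are needed.
A packing using 6 bins:
  bin 1: 18 + 5 = 23
  bin 2: 17 + 4 + 2 = 23
  bin 3: 17 + 2 = 19
  bin 4: 16 = 16
  bin 5: 14 = 14
  bin 6: 12 = 12
This matches the lower bound, so 6 is optimal.

6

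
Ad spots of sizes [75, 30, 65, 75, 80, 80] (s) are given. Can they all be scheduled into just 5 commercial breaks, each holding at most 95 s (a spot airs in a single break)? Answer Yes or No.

A valid assignment using 5 commercial breaks:
  break 1: 80 = 80
  break 2: 80 = 80
  break 3: 75 = 75
  break 4: 75 = 75
  break 5: 65 + 30 = 95
Every load is within 95 s, so 5 commercial breaks suffice.

Yes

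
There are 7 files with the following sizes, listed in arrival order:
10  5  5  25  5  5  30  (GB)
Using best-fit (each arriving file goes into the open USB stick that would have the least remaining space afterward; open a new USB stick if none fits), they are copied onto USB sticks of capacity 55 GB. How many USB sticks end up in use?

  10 → USB stick 1 (new)  [load 10/55]
  5 → USB stick 1  [load 15/55]
  5 → USB stick 1  [load 20/55]
  25 → USB stick 1  [load 45/55]
  5 → USB stick 1  [load 50/55]
  5 → USB stick 1  [load 55/55]
  30 → USB stick 2 (new)  [load 30/55]
2 USB sticks opened.

2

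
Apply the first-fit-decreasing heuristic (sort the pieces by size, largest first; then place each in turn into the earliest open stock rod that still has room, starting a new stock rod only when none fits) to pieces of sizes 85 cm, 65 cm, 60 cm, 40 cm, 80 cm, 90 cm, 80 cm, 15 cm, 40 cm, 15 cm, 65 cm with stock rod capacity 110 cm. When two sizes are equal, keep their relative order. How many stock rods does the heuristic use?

Sorted descending: 90, 85, 80, 80, 65, 65, 60, 40, 40, 15, 15.
  90 → stock rod 1 (new)  [load 90/110]
  85 → stock rod 2 (new)  [load 85/110]
  80 → stock rod 3 (new)  [load 80/110]
  80 → stock rod 4 (new)  [load 80/110]
  65 → stock rod 5 (new)  [load 65/110]
  65 → stock rod 6 (new)  [load 65/110]
  60 → stock rod 7 (new)  [load 60/110]
  40 → stock rod 5  [load 105/110]
  40 → stock rod 6  [load 105/110]
  15 → stock rod 1  [load 105/110]
  15 → stock rod 2  [load 100/110]
7 stock rods opened.

7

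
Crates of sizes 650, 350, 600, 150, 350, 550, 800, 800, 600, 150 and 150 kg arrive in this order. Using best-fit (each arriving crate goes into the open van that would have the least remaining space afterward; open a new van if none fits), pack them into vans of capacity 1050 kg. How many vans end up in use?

  650 → van 1 (new)  [load 650/1050]
  350 → van 1  [load 1000/1050]
  600 → van 2 (new)  [load 600/1050]
  150 → van 2  [load 750/1050]
  350 → van 3 (new)  [load 350/1050]
  550 → van 3  [load 900/1050]
  800 → van 4 (new)  [load 800/1050]
  800 → van 5 (new)  [load 800/1050]
  600 → van 6 (new)  [load 600/1050]
  150 → van 3  [load 1050/1050]
  150 → van 4  [load 950/1050]
6 vans opened.

6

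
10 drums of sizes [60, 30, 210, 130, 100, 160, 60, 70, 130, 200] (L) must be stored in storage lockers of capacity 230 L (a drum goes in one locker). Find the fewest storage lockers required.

Total = 210 + 200 + 160 + 130 + 130 + 100 + 70 + 60 + 60 + 30 = 1150 L.
Lower bound: ⌈1150/230⌉ = 5 storage lockers.
A packing using 6 storage lockers:
  locker 1: 210 = 210
  locker 2: 200 + 30 = 230
  locker 3: 160 + 70 = 230
  locker 4: 130 + 100 = 230
  locker 5: 130 + 60 = 190
  locker 6: 60 = 60
No arrangement into 5 storage lockers stays within capacity, so 6 is optimal.

6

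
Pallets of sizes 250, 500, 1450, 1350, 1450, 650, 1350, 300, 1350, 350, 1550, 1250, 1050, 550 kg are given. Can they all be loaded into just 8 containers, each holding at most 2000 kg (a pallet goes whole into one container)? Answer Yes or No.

A valid assignment using 8 containers:
  container 1: 1550 + 350 = 1900
  container 2: 1450 + 550 = 2000
  container 3: 1450 + 500 = 1950
  container 4: 1350 + 650 = 2000
  container 5: 1350 + 300 + 250 = 1900
  container 6: 1350 = 1350
  container 7: 1250 = 1250
  container 8: 1050 = 1050
Every load is within 2000 kg, so 8 containers suffice.

Yes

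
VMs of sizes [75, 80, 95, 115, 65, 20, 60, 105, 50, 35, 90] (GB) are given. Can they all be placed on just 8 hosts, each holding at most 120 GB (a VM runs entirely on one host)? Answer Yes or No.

A valid assignment using 8 hosts:
  host 1: 115 = 115
  host 2: 105 = 105
  host 3: 95 + 20 = 115
  host 4: 90 = 90
  host 5: 80 + 35 = 115
  host 6: 75 = 75
  host 7: 65 + 50 = 115
  host 8: 60 = 60
Every load is within 120 GB, so 8 hosts suffice.

Yes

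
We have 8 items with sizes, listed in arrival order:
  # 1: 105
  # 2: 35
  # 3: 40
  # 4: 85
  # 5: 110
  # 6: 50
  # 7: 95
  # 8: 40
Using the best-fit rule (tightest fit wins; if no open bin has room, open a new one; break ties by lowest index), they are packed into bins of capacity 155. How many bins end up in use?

  105 → bin 1 (new)  [load 105/155]
  35 → bin 1  [load 140/155]
  40 → bin 2 (new)  [load 40/155]
  85 → bin 2  [load 125/155]
  110 → bin 3 (new)  [load 110/155]
  50 → bin 4 (new)  [load 50/155]
  95 → bin 4  [load 145/155]
  40 → bin 3  [load 150/155]
4 bins opened.

4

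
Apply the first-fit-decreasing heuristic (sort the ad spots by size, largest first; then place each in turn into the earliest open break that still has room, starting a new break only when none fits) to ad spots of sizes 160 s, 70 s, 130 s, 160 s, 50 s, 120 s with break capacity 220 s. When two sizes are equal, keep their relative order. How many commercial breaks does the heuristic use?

Sorted descending: 160, 160, 130, 120, 70, 50.
  160 → break 1 (new)  [load 160/220]
  160 → break 2 (new)  [load 160/220]
  130 → break 3 (new)  [load 130/220]
  120 → break 4 (new)  [load 120/220]
  70 → break 3  [load 200/220]
  50 → break 1  [load 210/220]
4 commercial breaks opened.

4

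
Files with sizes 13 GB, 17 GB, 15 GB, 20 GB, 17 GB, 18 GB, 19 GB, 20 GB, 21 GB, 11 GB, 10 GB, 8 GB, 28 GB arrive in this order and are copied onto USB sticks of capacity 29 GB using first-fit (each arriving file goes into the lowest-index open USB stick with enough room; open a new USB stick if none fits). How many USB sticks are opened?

9

  13 → USB stick 1 (new)  [load 13/29]
  17 → USB stick 2 (new)  [load 17/29]
  15 → USB stick 1  [load 28/29]
  20 → USB stick 3 (new)  [load 20/29]
  17 → USB stick 4 (new)  [load 17/29]
  18 → USB stick 5 (new)  [load 18/29]
  19 → USB stick 6 (new)  [load 19/29]
  20 → USB stick 7 (new)  [load 20/29]
  21 → USB stick 8 (new)  [load 21/29]
  11 → USB stick 2  [load 28/29]
  10 → USB stick 4  [load 27/29]
  8 → USB stick 3  [load 28/29]
  28 → USB stick 9 (new)  [load 28/29]
9 USB sticks opened.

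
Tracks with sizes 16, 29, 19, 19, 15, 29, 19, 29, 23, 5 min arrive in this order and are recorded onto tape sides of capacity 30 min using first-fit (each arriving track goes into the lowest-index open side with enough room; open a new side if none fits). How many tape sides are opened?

9

  16 → side 1 (new)  [load 16/30]
  29 → side 2 (new)  [load 29/30]
  19 → side 3 (new)  [load 19/30]
  19 → side 4 (new)  [load 19/30]
  15 → side 5 (new)  [load 15/30]
  29 → side 6 (new)  [load 29/30]
  19 → side 7 (new)  [load 19/30]
  29 → side 8 (new)  [load 29/30]
  23 → side 9 (new)  [load 23/30]
  5 → side 1  [load 21/30]
9 tape sides opened.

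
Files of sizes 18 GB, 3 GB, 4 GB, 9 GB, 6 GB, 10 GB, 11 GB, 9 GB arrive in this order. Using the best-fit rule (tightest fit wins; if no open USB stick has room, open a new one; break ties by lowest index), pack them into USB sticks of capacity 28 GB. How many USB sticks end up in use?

3

  18 → USB stick 1 (new)  [load 18/28]
  3 → USB stick 1  [load 21/28]
  4 → USB stick 1  [load 25/28]
  9 → USB stick 2 (new)  [load 9/28]
  6 → USB stick 2  [load 15/28]
  10 → USB stick 2  [load 25/28]
  11 → USB stick 3 (new)  [load 11/28]
  9 → USB stick 3  [load 20/28]
3 USB sticks opened.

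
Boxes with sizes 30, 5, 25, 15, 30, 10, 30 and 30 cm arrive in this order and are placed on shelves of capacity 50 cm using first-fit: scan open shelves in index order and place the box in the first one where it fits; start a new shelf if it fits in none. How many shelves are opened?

  30 → shelf 1 (new)  [load 30/50]
  5 → shelf 1  [load 35/50]
  25 → shelf 2 (new)  [load 25/50]
  15 → shelf 1  [load 50/50]
  30 → shelf 3 (new)  [load 30/50]
  10 → shelf 2  [load 35/50]
  30 → shelf 4 (new)  [load 30/50]
  30 → shelf 5 (new)  [load 30/50]
5 shelves opened.

5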